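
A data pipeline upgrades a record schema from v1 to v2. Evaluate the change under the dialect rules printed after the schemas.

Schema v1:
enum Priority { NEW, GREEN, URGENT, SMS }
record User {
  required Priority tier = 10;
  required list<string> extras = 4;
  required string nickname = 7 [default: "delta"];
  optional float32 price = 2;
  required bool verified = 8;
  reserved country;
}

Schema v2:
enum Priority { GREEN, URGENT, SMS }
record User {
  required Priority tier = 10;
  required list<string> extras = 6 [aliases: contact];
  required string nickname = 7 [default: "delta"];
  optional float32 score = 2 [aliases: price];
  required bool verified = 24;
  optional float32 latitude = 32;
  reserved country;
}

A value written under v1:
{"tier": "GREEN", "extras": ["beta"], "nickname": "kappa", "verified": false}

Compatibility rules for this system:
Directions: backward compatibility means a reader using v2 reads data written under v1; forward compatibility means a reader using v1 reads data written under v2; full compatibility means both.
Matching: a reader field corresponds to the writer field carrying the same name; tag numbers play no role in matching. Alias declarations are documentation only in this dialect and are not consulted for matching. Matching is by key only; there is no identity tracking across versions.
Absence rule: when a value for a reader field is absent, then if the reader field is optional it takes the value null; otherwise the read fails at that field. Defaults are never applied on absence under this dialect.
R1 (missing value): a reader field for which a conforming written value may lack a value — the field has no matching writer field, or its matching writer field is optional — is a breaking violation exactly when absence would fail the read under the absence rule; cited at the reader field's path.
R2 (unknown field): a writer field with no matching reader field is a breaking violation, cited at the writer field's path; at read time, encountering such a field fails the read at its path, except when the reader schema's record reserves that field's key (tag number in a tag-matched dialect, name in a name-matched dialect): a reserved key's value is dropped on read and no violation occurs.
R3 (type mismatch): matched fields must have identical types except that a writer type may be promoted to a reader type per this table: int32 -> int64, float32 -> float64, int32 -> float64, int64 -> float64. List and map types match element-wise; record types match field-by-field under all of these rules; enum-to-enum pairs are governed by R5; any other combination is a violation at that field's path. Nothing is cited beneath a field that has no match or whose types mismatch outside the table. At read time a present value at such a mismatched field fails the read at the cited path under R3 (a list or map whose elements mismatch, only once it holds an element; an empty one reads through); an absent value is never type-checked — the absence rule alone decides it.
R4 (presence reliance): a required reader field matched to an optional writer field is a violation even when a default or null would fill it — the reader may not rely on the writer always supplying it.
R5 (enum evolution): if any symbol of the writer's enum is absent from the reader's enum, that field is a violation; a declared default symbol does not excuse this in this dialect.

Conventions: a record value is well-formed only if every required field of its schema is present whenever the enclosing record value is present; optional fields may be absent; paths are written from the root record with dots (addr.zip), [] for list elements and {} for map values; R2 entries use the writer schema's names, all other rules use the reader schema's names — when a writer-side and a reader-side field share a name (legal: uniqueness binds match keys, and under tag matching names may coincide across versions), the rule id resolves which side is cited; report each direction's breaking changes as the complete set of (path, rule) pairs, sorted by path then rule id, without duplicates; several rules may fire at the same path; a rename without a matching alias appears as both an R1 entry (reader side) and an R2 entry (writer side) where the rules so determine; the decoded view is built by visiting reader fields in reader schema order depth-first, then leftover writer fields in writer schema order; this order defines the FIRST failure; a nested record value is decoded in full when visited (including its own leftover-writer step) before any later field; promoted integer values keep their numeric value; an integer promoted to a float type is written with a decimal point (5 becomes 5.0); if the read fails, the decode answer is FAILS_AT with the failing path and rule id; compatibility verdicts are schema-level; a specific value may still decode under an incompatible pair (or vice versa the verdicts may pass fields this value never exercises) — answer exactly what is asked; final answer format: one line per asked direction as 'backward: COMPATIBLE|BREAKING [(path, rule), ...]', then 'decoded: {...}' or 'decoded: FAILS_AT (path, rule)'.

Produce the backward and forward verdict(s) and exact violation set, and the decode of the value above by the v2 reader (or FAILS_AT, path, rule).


backward: BREAKING [(price, R2), (tier, R5)]; forward: BREAKING [(latitude, R2), (score, R2)]; decoded: {"tier": "GREEN", "extras": ["beta"], "nickname": "kappa", "score": null, "verified": false, "latitude": null}

arrows below run writer -> reader for User
backward analysis of User with v2 as reader and v1 as writer:
  writer required, Priority -> Priority: reader tier maps from writer tier
  writer required, list<string> -> list<string>: reader extras maps from writer extras
  writer required, string -> string: reader nickname maps from writer nickname
  no writer field matches reader score
  writer required, bool -> bool: reader verified maps from writer verified
  no writer field matches reader latitude
  price (writer side), unknown to reader
  rule R2 violated at price
  rule R5 violated at tier
  => backward verdict for User: BREAKING, 2 violation(s)
forward analysis of User with v1 as reader and v2 as writer:
  writer required, Priority -> Priority: reader tier maps from writer tier
  writer required, list<string> -> list<string>: reader extras maps from writer extras
  writer required, string -> string: reader nickname maps from writer nickname
  no writer field matches reader price
  writer required, bool -> bool: reader verified maps from writer verified
  score (writer side), unknown to reader
  latitude (writer side), unknown to reader
  rule R2 violated at latitude
  rule R2 violated at score
  => forward verdict for User: BREAKING, 2 violation(s)
decode walk for User under reader schema v2:
  tier := "GREEN"
  extras := ["beta"]
  nickname := "kappa"
  score := null (absent, optional -> null)
  verified := false
  latitude := null (absent, optional -> null)
  => decoded: {"tier": "GREEN", "extras": ["beta"], "nickname": "kappa", "score": null, "verified": false, "latitude": null}


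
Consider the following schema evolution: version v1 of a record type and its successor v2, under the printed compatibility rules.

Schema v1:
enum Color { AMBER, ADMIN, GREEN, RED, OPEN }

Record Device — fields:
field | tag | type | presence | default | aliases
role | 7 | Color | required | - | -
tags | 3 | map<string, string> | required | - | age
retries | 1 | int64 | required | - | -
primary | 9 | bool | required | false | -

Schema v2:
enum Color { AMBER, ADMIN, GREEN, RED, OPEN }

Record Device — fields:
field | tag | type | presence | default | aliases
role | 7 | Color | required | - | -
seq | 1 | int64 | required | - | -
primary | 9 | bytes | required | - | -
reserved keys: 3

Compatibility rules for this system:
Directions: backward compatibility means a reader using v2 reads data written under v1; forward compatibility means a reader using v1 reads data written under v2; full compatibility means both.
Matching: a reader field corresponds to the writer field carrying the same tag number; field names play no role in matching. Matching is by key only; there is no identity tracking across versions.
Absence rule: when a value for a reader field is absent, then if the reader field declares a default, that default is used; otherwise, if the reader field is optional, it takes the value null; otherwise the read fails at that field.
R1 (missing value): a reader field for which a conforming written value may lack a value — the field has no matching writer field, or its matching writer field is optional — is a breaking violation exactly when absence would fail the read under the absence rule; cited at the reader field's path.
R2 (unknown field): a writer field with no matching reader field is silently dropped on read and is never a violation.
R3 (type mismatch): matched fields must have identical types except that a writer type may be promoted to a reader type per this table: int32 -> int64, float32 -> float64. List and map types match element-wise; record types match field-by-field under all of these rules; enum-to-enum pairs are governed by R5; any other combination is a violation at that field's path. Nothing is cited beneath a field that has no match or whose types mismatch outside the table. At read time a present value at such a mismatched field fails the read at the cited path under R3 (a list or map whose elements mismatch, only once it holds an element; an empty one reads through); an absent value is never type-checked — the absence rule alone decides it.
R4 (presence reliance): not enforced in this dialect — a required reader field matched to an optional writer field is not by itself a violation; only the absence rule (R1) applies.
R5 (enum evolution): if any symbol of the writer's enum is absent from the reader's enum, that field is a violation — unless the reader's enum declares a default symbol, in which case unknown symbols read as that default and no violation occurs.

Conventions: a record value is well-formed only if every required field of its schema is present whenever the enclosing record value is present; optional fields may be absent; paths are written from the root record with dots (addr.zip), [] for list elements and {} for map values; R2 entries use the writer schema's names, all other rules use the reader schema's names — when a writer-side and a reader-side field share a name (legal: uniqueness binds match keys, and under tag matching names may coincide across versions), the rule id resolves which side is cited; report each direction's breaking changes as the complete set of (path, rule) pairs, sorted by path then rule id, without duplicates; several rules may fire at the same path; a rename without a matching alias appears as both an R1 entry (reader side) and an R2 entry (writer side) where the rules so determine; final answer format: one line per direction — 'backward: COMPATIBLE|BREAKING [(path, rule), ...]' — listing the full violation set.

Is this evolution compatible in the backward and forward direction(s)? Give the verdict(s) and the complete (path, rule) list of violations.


the writer's type comes first in each Device pair
backward for Device (reader v2, writer v1):
  Color -> Color, writer required: role aligns to role
  int64 -> int64, writer required: seq aligns to retries
  bool -> bytes, writer required: primary aligns to primary
  leftover writer field: tags
  breaking: (primary, R3)
  backward on Device therefore BREAKING (1)
forward for Device (reader v1, writer v2):
  Color -> Color, writer required: role aligns to role
  tags has no writer counterpart
  int64 -> int64, writer required: retries aligns to seq
  bytes -> bool, writer required: primary aligns to primary
  breaking: (primary, R3)
  breaking: (tags, R1)
  forward on Device therefore BREAKING (2)

backward: BREAKING [(primary, R3)]; forward: BREAKING [(primary, R3), (tags, R1)]


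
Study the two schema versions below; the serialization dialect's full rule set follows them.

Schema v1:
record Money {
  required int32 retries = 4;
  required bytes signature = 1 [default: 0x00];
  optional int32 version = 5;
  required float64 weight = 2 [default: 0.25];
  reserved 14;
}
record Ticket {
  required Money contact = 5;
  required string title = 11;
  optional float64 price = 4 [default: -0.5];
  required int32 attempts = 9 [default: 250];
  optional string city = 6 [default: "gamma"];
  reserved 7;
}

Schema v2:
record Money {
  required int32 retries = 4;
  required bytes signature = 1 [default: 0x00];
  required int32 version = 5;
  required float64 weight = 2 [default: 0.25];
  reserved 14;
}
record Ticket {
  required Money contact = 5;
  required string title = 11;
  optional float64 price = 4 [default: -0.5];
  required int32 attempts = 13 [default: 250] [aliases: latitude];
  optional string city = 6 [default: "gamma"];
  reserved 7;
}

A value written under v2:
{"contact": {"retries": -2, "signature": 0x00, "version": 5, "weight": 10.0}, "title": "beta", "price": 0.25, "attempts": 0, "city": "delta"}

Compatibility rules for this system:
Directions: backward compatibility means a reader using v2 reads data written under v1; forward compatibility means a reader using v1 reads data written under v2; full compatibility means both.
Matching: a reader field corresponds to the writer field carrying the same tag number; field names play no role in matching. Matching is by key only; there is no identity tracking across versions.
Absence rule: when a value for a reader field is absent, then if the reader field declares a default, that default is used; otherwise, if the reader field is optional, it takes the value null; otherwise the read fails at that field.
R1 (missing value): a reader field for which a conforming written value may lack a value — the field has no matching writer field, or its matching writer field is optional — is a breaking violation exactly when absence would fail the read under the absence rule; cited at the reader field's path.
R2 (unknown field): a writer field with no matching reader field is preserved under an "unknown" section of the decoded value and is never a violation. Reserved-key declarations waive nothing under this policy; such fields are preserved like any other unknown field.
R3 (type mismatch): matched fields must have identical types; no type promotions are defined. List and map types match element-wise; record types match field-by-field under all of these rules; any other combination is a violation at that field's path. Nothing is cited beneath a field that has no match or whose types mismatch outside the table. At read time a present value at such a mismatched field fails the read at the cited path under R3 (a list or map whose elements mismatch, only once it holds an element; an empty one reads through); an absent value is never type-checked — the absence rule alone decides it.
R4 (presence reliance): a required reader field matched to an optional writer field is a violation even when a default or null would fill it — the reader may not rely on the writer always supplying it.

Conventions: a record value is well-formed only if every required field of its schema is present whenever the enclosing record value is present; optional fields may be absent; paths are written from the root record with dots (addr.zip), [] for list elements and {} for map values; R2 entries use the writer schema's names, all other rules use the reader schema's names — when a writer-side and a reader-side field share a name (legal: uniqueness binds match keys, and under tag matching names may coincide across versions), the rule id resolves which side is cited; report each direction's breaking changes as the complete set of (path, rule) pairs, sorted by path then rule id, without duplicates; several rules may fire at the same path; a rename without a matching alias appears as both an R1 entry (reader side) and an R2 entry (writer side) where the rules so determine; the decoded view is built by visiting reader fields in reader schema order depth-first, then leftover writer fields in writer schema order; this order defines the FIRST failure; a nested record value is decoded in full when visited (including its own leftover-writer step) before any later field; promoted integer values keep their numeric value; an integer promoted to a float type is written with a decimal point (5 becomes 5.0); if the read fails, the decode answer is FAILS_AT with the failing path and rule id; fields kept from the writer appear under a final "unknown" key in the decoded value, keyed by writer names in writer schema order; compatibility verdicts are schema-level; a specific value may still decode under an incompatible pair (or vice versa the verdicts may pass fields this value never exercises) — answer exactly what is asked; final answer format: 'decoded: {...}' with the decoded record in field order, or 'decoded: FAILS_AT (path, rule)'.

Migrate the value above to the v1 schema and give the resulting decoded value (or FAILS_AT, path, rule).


the writer's type comes first in each Ticket pair
decode (reader v1):
  contact.retries := -2
  contact.signature := 0x00
  contact.version := 5
  contact.weight := 10.0
  title := "beta"
  price := 0.25
  attempts := 250 (no value, default fills)
  city := "delta"
  writer attempts: kept under "unknown"
  => decoded: {"contact": {"retries": -2, "signature": 0x00, "version": 5, "weight": 10.0}, "title": "beta", "price": 0.25, "attempts": 250, "city": "delta", "unknown": {"attempts": 0}}
ruling out the remaining Ticket differences:
  field version in record Money: optional changed to required -> changes Ticket's schema-level verdicts only — the decode of this value is the same

decoded: {"contact": {"retries": -2, "signature": 0x00, "version": 5, "weight": 10.0}, "title": "beta", "price": 0.25, "attempts": 250, "city": "delta", "unknown": {"attempts": 0}}


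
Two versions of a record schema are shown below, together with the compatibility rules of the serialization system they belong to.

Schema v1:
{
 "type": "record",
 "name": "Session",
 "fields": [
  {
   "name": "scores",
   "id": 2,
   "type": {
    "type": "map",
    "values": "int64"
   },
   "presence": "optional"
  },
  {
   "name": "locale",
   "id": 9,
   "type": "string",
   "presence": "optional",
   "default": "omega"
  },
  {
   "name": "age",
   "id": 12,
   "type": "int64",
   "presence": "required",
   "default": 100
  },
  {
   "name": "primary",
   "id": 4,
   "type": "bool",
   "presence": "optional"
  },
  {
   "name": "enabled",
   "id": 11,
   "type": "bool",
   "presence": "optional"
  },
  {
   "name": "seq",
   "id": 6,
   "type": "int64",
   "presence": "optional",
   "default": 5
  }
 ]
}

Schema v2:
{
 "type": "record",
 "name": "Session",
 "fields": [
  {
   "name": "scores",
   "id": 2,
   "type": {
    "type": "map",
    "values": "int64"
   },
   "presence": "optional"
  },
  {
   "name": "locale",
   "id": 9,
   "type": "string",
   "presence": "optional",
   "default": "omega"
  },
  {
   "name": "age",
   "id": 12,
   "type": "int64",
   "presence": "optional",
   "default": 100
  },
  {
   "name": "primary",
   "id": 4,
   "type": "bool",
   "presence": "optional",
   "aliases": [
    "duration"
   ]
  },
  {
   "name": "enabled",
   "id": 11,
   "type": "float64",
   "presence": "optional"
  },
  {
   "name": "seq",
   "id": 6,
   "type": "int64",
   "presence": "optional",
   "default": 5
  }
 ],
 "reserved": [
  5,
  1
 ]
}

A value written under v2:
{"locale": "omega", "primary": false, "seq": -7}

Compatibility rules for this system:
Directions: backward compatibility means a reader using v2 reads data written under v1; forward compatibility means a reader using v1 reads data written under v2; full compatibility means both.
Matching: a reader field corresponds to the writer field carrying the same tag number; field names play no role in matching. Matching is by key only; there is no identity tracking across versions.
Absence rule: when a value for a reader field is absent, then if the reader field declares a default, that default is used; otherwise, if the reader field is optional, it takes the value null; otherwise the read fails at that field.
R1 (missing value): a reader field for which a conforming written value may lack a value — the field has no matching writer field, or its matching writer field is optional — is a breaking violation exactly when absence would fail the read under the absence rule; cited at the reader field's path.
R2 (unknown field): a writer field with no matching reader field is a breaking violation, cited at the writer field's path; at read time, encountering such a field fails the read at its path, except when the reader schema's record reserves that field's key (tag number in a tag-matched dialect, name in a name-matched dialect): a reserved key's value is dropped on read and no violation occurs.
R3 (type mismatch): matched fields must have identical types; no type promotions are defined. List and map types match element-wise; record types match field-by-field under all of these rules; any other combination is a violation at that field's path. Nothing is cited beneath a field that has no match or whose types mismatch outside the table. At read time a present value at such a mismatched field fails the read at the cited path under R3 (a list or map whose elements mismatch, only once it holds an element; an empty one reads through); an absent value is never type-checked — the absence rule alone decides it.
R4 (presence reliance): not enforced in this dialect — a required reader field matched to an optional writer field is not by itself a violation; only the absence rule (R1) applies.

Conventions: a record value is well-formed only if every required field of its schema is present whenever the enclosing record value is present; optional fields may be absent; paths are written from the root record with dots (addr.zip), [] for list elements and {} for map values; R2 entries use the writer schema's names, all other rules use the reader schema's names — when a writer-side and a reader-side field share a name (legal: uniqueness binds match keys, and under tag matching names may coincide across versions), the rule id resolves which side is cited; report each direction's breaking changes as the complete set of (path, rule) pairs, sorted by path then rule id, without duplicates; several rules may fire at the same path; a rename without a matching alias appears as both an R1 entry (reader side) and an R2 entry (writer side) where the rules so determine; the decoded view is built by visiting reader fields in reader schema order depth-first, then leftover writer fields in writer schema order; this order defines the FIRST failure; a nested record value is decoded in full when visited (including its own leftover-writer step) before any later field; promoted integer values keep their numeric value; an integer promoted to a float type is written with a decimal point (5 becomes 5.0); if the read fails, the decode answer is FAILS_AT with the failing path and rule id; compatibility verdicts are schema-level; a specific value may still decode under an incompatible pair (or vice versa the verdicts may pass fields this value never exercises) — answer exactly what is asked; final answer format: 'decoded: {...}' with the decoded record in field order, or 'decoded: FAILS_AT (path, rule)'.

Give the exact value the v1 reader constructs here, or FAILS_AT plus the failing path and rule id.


each type pair in Session: writer, then reader
decode (reader v1):
  scores := null (missing; optional => null)
  locale := "omega"
  age := 100 (missing; default applied)
  primary := false
  enabled := null (missing; optional => null)
  seq := -7
  => decoded: {"scores": null, "locale": "omega", "age": 100, "primary": false, "enabled": null, "seq": -7}
ruling out the remaining Session differences:
  field enabled in record Session: type bool changed to float64 -> changes Session's schema-level verdicts only — the decode of this value is the same
  field age in record Session: required changed to optional -> fires no rule on Session under this dialect and leaves the result unchanged

decoded: {"scores": null, "locale": "omega", "age": 100, "primary": false, "enabled": null, "seq": -7}


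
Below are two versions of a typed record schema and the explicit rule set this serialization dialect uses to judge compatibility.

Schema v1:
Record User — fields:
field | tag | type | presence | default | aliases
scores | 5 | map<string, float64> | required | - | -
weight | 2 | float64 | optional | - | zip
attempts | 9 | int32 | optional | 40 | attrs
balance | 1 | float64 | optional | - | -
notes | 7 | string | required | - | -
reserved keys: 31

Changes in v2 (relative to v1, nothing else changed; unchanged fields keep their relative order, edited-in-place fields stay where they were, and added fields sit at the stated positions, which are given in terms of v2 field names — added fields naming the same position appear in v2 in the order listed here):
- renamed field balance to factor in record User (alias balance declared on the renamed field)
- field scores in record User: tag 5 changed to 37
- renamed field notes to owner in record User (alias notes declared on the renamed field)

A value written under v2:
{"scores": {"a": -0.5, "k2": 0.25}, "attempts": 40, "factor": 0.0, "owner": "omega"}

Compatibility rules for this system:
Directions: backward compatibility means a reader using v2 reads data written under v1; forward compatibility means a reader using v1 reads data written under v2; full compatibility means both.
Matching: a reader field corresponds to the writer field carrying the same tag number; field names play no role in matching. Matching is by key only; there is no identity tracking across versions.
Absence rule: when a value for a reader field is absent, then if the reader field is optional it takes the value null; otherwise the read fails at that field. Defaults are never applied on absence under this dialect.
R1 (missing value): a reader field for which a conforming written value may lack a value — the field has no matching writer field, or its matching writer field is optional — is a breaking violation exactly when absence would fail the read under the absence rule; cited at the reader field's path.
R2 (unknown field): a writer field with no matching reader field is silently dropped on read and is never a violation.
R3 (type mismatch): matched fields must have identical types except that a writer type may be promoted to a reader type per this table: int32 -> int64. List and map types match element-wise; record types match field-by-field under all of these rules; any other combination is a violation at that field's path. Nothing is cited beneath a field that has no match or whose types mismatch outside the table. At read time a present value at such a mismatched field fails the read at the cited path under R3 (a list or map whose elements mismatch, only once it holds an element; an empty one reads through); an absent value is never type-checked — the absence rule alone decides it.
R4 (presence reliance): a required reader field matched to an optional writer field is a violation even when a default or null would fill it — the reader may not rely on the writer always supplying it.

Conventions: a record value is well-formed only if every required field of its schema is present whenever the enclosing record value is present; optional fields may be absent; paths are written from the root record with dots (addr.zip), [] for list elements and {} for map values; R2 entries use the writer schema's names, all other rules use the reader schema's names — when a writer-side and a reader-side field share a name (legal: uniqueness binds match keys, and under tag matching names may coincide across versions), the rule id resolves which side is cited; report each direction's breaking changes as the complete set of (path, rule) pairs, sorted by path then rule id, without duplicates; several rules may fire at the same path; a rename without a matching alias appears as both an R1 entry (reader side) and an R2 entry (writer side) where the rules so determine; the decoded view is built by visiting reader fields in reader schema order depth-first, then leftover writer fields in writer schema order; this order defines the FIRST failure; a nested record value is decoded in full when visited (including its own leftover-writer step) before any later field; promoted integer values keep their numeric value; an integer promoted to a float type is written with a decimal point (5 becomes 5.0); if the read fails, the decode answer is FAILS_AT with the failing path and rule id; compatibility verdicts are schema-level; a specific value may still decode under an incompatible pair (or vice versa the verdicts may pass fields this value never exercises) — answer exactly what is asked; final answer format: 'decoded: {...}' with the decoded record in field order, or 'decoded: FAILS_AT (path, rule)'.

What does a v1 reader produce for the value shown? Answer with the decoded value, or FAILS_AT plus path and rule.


the writer's type comes first in each User pair
decoding the User value with the v1 reader:
  read fails at scores under R1 (no fill)
  => FAILS_AT (scores, R1)
checking off the User differences that do not matter here:
  renamed field balance to factor in record User (alias balance declared on the renamed field) -> inert under this dialect — no rule fires on User and the result does not move
  renamed field notes to owner in record User (alias notes declared on the renamed field) -> inert under this dialect — no rule fires on User and the result does not move

decoded: FAILS_AT (scores, R1)


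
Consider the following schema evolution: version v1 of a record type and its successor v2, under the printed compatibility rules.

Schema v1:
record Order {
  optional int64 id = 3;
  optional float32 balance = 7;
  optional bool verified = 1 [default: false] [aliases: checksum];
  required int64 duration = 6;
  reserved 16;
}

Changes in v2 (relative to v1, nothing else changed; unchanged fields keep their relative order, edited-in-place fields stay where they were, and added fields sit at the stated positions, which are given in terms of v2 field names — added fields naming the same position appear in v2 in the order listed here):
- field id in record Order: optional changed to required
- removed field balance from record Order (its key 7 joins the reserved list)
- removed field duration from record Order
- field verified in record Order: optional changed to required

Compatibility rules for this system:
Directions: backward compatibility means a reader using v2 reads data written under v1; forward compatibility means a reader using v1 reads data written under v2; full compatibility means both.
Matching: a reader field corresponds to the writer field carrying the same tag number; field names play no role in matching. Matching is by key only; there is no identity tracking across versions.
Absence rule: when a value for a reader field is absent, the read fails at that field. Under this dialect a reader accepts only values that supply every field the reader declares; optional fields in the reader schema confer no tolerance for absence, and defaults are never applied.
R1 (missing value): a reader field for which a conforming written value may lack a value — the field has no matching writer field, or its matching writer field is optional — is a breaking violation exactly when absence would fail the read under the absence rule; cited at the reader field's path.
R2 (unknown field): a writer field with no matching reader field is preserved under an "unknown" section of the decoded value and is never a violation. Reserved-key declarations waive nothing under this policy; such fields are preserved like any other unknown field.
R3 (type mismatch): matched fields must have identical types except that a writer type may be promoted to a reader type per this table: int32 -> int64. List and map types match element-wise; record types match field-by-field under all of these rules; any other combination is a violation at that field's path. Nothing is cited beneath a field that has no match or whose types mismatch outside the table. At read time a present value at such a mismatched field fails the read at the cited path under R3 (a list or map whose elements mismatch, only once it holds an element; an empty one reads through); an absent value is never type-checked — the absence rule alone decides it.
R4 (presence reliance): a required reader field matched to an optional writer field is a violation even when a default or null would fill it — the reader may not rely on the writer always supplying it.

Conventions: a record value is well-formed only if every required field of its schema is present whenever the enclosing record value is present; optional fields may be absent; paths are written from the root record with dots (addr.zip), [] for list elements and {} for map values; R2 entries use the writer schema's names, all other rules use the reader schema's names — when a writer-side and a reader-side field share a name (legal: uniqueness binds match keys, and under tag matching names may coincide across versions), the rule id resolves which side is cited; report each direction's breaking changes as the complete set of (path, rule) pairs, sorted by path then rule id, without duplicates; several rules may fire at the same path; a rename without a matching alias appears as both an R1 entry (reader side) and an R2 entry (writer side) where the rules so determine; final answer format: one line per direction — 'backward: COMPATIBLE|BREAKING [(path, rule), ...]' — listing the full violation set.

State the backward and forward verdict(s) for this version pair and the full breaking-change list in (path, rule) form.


backward: BREAKING [(id, R1), (id, R4), (verified, R1), (verified, R4)]; forward: BREAKING [(balance, R1), (duration, R1)]

each type pair in Order: writer, then reader
checking backward for Order: reader v2 against writer v1:
  id <- id (int64 -> int64, writer optional)
  verified <- verified (bool -> bool, writer optional)
  writer balance: unknown to reader
  writer duration: unknown to reader
  R1 fires at id
  R4 fires at id
  R1 fires at verified
  R4 fires at verified
  backward on Order therefore BREAKING (4)
checking forward for Order: reader v1 against writer v2:
  id <- id (int64 -> int64, writer required)
  balance: no writer match
  verified <- verified (bool -> bool, writer required)
  duration: no writer match
  R1 fires at balance
  R1 fires at duration
  forward on Order therefore BREAKING (2)


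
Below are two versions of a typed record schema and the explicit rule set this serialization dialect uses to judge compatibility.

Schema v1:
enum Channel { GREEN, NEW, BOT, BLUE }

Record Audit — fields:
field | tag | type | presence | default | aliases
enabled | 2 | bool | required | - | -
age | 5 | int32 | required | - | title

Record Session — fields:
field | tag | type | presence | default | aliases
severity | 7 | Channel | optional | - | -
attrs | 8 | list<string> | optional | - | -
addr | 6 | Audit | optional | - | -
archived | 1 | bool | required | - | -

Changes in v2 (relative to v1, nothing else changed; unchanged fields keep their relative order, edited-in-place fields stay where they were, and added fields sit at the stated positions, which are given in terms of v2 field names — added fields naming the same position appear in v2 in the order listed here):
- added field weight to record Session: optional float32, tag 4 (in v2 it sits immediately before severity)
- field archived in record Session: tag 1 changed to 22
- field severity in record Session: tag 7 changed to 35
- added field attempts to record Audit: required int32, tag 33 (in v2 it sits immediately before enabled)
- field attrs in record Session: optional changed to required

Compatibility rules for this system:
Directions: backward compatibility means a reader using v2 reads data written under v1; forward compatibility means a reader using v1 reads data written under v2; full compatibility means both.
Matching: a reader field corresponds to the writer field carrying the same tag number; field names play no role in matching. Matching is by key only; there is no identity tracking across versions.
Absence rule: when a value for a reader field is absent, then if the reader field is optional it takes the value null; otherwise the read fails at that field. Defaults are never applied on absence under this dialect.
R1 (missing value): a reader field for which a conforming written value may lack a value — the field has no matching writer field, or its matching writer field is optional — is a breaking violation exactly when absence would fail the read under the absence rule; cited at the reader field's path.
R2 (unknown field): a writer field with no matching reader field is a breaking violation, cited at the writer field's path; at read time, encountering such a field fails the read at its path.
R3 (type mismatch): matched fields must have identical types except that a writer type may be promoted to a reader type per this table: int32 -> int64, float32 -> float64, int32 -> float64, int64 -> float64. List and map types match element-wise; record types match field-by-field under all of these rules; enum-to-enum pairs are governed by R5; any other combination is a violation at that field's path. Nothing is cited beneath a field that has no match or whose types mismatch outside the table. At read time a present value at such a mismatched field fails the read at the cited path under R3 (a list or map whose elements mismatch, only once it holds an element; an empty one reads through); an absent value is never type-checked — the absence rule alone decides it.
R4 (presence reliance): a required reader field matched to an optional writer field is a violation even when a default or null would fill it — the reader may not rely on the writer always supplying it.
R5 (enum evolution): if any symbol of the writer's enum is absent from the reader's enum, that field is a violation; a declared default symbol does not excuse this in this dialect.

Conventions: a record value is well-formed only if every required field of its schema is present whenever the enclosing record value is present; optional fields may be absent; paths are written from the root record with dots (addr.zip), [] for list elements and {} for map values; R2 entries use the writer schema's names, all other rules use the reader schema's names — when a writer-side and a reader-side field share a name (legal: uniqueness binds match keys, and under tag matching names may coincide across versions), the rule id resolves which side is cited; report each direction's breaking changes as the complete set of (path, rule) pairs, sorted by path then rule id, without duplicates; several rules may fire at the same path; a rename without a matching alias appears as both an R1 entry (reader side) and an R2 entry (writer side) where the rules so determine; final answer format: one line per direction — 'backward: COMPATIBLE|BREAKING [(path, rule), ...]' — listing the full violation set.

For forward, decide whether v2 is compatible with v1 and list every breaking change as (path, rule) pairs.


the writer's type comes first in each Session pair
forward analysis of Session with v1 as reader and v2 as writer:
  severity: no writer-side match
  attrs: paired with writer attrs (list<string> -> list<string>; writer required)
  addr: paired with writer addr (Audit -> Audit; writer optional)
  archived: no writer-side match
  writer weight: unknown to reader
  writer severity: unknown to reader
  writer archived: unknown to reader
  addr.enabled: paired with writer addr.enabled (bool -> bool; writer required)
  addr.age: paired with writer addr.age (int32 -> int32; writer required)
  writer addr.attempts: unknown to reader
  rule R2 violated at addr.attempts
  rule R1 violated at archived
  rule R2 violated at archived
  rule R2 violated at severity
  rule R2 violated at weight
  => forward: BREAKING (5)
ruling out the remaining Session differences:
  field attrs in record Session: optional changed to required -> matters only for Session's backward compatibility — outside the asked direction

forward: BREAKING [(addr.attempts, R2), (archived, R1), (archived, R2), (severity, R2), (weight, R2)]
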